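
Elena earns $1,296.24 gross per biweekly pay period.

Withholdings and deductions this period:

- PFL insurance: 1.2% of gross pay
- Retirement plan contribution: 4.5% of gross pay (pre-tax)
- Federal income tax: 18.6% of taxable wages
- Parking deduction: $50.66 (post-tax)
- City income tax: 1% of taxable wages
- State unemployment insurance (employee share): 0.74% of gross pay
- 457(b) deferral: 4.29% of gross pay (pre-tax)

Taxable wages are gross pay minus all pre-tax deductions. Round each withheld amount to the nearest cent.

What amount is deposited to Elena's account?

$874.77

Retirement plan contribution: $1,296.24 × 0.045 = $58.33
457(b) deferral: $1,296.24 × 0.0429 = $55.61
Pre-tax total = $58.33 + $55.61 = $113.94
Taxable wages = $1,296.24 − $113.94 = $1,182.30
City income tax: $1,182.30 × 0.01 = $11.82
Federal income tax: $1,182.30 × 0.186 = $219.91
PFL insurance: $1,296.24 × 0.012 = $15.55
State unemployment insurance (employee share): $1,296.24 × 0.0074 = $9.59
Parking deduction: $50.66
Total deductions = $58.33 + $55.61 + $11.82 + $219.91 + $15.55 + $9.59 + $50.66 = $421.47
Net pay = $1,296.24 − $421.47 = $874.77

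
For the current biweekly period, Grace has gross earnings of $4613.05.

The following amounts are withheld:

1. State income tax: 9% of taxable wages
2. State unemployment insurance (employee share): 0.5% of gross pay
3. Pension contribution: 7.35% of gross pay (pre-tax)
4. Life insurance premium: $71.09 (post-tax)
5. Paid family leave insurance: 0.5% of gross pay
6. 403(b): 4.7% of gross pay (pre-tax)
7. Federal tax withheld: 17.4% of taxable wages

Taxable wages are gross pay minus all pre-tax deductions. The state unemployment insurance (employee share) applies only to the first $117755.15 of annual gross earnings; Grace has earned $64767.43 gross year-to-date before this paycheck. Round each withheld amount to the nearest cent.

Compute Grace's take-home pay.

$2868.85

Pension contribution: $4613.05 × 0.0735 = $339.06
403(b): $4613.05 × 0.047 = $216.81
Pre-tax total = $339.06 + $216.81 = $555.87
Taxable wages = $4613.05 − $555.87 = $4057.18
State income tax: $4057.18 × 0.09 = $365.15
Federal tax withheld: $4057.18 × 0.174 = $705.95
State unemployment insurance (employee share): cap not yet reached, full $4613.05 is subject → $4613.05 × 0.005 = $23.07
Paid family leave insurance: $4613.05 × 0.005 = $23.07
Life insurance premium: $71.09
Total deductions = $339.06 + $216.81 + $365.15 + $705.95 + $23.07 + $23.07 + $71.09 = $1744.20
Net pay = $4613.05 − $1744.20 = $2868.85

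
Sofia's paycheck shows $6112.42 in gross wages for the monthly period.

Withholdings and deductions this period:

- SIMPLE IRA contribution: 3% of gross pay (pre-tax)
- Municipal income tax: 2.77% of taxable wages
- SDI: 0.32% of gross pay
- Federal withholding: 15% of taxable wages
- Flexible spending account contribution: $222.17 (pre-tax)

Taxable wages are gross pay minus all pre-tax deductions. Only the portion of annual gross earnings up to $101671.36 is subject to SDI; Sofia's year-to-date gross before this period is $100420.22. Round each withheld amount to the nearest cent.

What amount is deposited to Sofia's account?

$4688.77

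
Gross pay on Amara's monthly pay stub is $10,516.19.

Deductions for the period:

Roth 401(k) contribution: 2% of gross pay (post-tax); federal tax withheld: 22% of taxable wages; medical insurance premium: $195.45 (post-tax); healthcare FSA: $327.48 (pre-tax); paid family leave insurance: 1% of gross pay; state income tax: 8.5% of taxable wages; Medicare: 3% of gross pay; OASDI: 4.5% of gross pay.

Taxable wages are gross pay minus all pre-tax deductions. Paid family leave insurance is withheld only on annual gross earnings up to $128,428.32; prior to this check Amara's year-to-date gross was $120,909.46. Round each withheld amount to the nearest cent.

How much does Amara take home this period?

$5,811.47

Healthcare FSA: $327.48
Taxable wages = $10,516.19 − $327.48 = $10,188.71
Federal tax withheld: $10,188.71 × 0.22 = $2,241.52
State income tax: $10,188.71 × 0.085 = $866.04
OASDI: $10,516.19 × 0.045 = $473.23
Medicare: $10,516.19 × 0.03 = $315.49
Paid family leave insurance: only $128,428.32 − $120,909.46 = $7,518.86 of this check is subject → $7,518.86 × 0.01 = $75.19
Roth 401(k) contribution: $10,516.19 × 0.02 = $210.32
Medical insurance premium: $195.45
Total deductions = $327.48 + $2,241.52 + $866.04 + $473.23 + $315.49 + $75.19 + $210.32 + $195.45 = $4,704.72
Net pay = $10,516.19 − $4,704.72 = $5,811.47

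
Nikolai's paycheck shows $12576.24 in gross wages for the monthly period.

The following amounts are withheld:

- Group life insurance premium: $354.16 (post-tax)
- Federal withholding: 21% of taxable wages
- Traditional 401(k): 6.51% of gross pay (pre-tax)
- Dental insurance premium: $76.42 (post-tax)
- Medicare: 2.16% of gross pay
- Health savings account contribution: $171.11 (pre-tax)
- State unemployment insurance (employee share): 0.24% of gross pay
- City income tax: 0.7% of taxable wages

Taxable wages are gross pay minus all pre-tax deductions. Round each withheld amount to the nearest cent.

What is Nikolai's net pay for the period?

Health savings account contribution: $171.11
Traditional 401(k): $12576.24 × 0.0651 = $818.71
Pre-tax total = $171.11 + $818.71 = $989.82
Taxable wages = $12576.24 − $989.82 = $11586.42
City income tax: $11586.42 × 0.007 = $81.10
Federal withholding: $11586.42 × 0.21 = $2433.15
State unemployment insurance (employee share): $12576.24 × 0.0024 = $30.18
Medicare: $12576.24 × 0.0216 = $271.65
Group life insurance premium: $354.16
Dental insurance premium: $76.42
Total deductions = $171.11 + $818.71 + $81.10 + $2433.15 + $30.18 + $271.65 + $354.16 + $76.42 = $4236.48
Net pay = $12576.24 − $4236.48 = $8339.76

$8339.76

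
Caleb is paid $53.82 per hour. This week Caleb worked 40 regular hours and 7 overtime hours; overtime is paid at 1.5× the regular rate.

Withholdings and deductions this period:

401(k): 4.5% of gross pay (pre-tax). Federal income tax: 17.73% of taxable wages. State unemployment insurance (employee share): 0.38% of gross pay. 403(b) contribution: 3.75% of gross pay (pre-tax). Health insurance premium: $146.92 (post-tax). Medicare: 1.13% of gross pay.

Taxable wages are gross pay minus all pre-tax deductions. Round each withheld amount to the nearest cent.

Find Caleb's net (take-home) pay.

$1,863.59

Regular pay: 40 × $53.82 = $2,152.80
Overtime pay: 7 × $53.82 × 1.5 = $565.11
Gross pay = $2,152.80 + $565.11 = $2,717.91
401(k): $2,717.91 × 0.045 = $122.31
403(b) contribution: $2,717.91 × 0.0375 = $101.92
Pre-tax total = $122.31 + $101.92 = $224.23
Taxable wages = $2,717.91 − $224.23 = $2,493.68
Federal income tax: $2,493.68 × 0.1773 = $442.13
Medicare: $2,717.91 × 0.0113 = $30.71
State unemployment insurance (employee share): $2,717.91 × 0.0038 = $10.33
Health insurance premium: $146.92
Total deductions = $122.31 + $101.92 + $442.13 + $30.71 + $10.33 + $146.92 = $854.32
Net pay = $2,717.91 − $854.32 = $1,863.59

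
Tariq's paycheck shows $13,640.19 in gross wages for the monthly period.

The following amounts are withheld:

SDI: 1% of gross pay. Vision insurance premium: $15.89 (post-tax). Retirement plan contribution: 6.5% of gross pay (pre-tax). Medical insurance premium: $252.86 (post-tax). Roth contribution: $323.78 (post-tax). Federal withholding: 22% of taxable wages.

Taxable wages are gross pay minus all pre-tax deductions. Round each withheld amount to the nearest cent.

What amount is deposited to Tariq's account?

$9,218.86

Retirement plan contribution: $13,640.19 × 0.065 = $886.61
Taxable wages = $13,640.19 − $886.61 = $12,753.58
Federal withholding: $12,753.58 × 0.22 = $2,805.79
SDI: $13,640.19 × 0.01 = $136.40
Vision insurance premium: $15.89
Medical insurance premium: $252.86
Roth contribution: $323.78
Total deductions = $886.61 + $2,805.79 + $136.40 + $15.89 + $252.86 + $323.78 = $4,421.33
Net pay = $13,640.19 − $4,421.33 = $9,218.86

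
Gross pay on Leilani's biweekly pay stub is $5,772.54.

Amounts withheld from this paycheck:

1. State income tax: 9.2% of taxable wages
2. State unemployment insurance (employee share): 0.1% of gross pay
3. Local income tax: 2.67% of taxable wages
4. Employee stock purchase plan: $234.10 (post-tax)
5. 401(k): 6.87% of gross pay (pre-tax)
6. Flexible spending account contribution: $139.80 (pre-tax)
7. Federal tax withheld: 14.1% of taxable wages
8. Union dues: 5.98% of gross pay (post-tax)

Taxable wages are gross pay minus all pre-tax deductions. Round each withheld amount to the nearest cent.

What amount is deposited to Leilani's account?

$3,291.26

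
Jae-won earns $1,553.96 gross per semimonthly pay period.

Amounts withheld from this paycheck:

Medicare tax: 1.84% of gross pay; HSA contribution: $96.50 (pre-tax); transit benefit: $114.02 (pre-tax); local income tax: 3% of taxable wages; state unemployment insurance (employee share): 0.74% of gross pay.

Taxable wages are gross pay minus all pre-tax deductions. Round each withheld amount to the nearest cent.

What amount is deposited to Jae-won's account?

$1,263.05

Transit benefit: $114.02
HSA contribution: $96.50
Pre-tax total = $114.02 + $96.50 = $210.52
Taxable wages = $1,553.96 − $210.52 = $1,343.44
Local income tax: $1,343.44 × 0.03 = $40.30
Medicare tax: $1,553.96 × 0.0184 = $28.59
State unemployment insurance (employee share): $1,553.96 × 0.0074 = $11.50
Total deductions = $114.02 + $96.50 + $40.30 + $28.59 + $11.50 = $290.91
Net pay = $1,553.96 − $290.91 = $1,263.05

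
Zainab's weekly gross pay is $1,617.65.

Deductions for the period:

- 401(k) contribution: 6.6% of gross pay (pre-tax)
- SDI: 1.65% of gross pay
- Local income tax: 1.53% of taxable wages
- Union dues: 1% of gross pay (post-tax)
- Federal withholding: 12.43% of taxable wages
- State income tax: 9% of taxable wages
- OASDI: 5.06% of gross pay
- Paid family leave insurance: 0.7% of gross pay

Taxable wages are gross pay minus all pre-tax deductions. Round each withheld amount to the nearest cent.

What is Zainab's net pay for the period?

401(k) contribution: $1,617.65 × 0.066 = $106.76
Taxable wages = $1,617.65 − $106.76 = $1,510.89
Local income tax: $1,510.89 × 0.0153 = $23.12
State income tax: $1,510.89 × 0.09 = $135.98
Federal withholding: $1,510.89 × 0.1243 = $187.80
SDI: $1,617.65 × 0.0165 = $26.69
Paid family leave insurance: $1,617.65 × 0.007 = $11.32
OASDI: $1,617.65 × 0.0506 = $81.85
Union dues: $1,617.65 × 0.01 = $16.18
Total deductions = $106.76 + $23.12 + $135.98 + $187.80 + $26.69 + $11.32 + $81.85 + $16.18 = $589.70
Net pay = $1,617.65 − $589.70 = $1,027.95

$1,027.95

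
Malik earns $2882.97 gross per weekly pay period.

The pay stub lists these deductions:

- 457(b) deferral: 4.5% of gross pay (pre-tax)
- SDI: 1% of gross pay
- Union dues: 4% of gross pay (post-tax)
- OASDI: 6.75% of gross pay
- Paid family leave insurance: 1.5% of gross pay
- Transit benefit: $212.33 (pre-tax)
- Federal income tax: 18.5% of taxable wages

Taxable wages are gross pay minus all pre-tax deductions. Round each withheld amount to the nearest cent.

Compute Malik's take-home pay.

$1688.85

457(b) deferral: $2882.97 × 0.045 = $129.73
Transit benefit: $212.33
Pre-tax total = $129.73 + $212.33 = $342.06
Taxable wages = $2882.97 − $342.06 = $2540.91
Federal income tax: $2540.91 × 0.185 = $470.07
Paid family leave insurance: $2882.97 × 0.015 = $43.24
OASDI: $2882.97 × 0.0675 = $194.60
SDI: $2882.97 × 0.01 = $28.83
Union dues: $2882.97 × 0.04 = $115.32
Total deductions = $129.73 + $212.33 + $470.07 + $43.24 + $194.60 + $28.83 + $115.32 = $1194.12
Net pay = $2882.97 − $1194.12 = $1688.85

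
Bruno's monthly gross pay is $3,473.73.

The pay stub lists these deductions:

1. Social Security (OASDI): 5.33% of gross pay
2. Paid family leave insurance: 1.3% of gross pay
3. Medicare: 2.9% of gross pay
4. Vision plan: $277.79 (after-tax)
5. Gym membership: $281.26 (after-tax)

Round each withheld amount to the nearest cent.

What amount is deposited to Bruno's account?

Medicare: $3,473.73 × 0.029 = $100.74
Social Security (OASDI): $3,473.73 × 0.0533 = $185.15
Paid family leave insurance: $3,473.73 × 0.013 = $45.16
Gym membership: $281.26
Vision plan: $277.79
Total deductions = $100.74 + $185.15 + $45.16 + $281.26 + $277.79 = $890.10
Net pay = $3,473.73 − $890.10 = $2,583.63

$2,583.63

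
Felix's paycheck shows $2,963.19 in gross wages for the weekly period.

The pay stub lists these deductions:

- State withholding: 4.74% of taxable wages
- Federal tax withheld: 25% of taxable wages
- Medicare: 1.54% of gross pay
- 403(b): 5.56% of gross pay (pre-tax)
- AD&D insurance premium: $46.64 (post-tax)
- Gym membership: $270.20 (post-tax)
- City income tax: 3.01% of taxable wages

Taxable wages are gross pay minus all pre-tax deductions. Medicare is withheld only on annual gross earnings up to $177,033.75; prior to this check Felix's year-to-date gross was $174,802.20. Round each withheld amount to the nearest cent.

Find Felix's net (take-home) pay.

$1,530.74

403(b): $2,963.19 × 0.0556 = $164.75
Taxable wages = $2,963.19 − $164.75 = $2,798.44
City income tax: $2,798.44 × 0.0301 = $84.23
Federal tax withheld: $2,798.44 × 0.25 = $699.61
State withholding: $2,798.44 × 0.0474 = $132.65
Medicare: only $177,033.75 − $174,802.20 = $2,231.55 of this check is subject → $2,231.55 × 0.0154 = $34.37
Gym membership: $270.20
AD&D insurance premium: $46.64
Total deductions = $164.75 + $84.23 + $699.61 + $132.65 + $34.37 + $270.20 + $46.64 = $1,432.45
Net pay = $2,963.19 − $1,432.45 = $1,530.74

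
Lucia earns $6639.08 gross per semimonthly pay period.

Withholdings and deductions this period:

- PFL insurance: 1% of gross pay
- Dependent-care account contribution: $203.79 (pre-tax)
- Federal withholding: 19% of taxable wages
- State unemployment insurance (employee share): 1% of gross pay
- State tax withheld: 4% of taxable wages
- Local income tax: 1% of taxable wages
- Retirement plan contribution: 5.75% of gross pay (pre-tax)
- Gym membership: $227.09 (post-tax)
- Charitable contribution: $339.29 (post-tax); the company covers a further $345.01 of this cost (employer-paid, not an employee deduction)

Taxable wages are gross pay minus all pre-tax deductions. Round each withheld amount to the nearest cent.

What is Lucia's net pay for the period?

$3901.53

Retirement plan contribution: $6639.08 × 0.0575 = $381.75
Dependent-care account contribution: $203.79
Pre-tax total = $381.75 + $203.79 = $585.54
Taxable wages = $6639.08 − $585.54 = $6053.54
Federal withholding: $6053.54 × 0.19 = $1150.17
State tax withheld: $6053.54 × 0.04 = $242.14
Local income tax: $6053.54 × 0.01 = $60.54
PFL insurance: $6639.08 × 0.01 = $66.39
State unemployment insurance (employee share): $6639.08 × 0.01 = $66.39
Charitable contribution: $339.29
Gym membership: $227.09
(Employer's $345.01 toward charitable contribution is not withheld from the employee.)
Total deductions = $381.75 + $203.79 + $1150.17 + $242.14 + $60.54 + $66.39 + $66.39 + $339.29 + $227.09 = $2737.55
Net pay = $6639.08 − $2737.55 = $3901.53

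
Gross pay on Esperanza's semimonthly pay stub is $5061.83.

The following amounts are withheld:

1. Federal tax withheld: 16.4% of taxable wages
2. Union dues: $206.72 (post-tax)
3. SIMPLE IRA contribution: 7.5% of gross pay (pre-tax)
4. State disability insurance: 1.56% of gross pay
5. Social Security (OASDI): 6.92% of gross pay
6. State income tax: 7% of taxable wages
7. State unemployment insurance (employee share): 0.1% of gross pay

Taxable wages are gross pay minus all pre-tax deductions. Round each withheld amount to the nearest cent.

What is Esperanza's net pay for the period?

SIMPLE IRA contribution: $5061.83 × 0.075 = $379.64
Taxable wages = $5061.83 − $379.64 = $4682.19
State income tax: $4682.19 × 0.07 = $327.75
Federal tax withheld: $4682.19 × 0.164 = $767.88
State unemployment insurance (employee share): $5061.83 × 0.001 = $5.06
State disability insurance: $5061.83 × 0.0156 = $78.96
Social Security (OASDI): $5061.83 × 0.0692 = $350.28
Union dues: $206.72
Total deductions = $379.64 + $327.75 + $767.88 + $5.06 + $78.96 + $350.28 + $206.72 = $2116.29
Net pay = $5061.83 − $2116.29 = $2945.54

$2945.54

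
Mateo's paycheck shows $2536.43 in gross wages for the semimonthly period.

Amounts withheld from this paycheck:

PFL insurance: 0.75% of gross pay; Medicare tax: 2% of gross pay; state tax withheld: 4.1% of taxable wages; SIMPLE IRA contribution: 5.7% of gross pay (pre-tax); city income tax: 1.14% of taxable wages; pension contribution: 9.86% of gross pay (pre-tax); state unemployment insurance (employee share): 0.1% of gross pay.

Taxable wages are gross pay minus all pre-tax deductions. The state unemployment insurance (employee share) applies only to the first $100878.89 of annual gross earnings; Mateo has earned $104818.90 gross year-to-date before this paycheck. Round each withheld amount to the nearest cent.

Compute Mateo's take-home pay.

SIMPLE IRA contribution: $2536.43 × 0.057 = $144.58
Pension contribution: $2536.43 × 0.0986 = $250.09
Pre-tax total = $144.58 + $250.09 = $394.67
Taxable wages = $2536.43 − $394.67 = $2141.76
State tax withheld: $2141.76 × 0.041 = $87.81
City income tax: $2141.76 × 0.0114 = $24.42
Medicare tax: $2536.43 × 0.02 = $50.73
PFL insurance: $2536.43 × 0.0075 = $19.02
State unemployment insurance (employee share): annual cap $100878.89 already reached (YTD $104818.90), so $0.00
Total deductions = $144.58 + $250.09 + $87.81 + $24.42 + $50.73 + $19.02 + $0.00 = $576.65
Net pay = $2536.43 − $576.65 = $1959.78

$1959.78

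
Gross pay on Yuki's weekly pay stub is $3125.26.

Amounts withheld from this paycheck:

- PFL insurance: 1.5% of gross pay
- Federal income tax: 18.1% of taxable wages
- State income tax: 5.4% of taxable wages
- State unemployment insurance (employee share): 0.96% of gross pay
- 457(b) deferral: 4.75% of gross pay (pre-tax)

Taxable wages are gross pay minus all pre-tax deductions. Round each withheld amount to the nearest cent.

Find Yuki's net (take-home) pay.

$2200.38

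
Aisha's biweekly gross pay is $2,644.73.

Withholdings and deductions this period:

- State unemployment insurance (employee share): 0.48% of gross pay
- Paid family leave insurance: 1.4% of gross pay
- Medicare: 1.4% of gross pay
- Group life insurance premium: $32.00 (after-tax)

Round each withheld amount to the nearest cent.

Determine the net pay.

$2,525.98

State unemployment insurance (employee share): $2,644.73 × 0.0048 = $12.69
Paid family leave insurance: $2,644.73 × 0.014 = $37.03
Medicare: $2,644.73 × 0.014 = $37.03
Group life insurance premium: $32.00
Total deductions = $12.69 + $37.03 + $37.03 + $32.00 = $118.75
Net pay = $2,644.73 − $118.75 = $2,525.98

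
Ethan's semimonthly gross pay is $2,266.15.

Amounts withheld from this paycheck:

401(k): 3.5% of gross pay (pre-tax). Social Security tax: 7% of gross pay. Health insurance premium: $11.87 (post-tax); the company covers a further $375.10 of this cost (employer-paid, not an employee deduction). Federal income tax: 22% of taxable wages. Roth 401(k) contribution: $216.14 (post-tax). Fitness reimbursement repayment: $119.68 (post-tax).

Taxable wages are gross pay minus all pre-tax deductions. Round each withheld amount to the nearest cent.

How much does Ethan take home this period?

$1,199.41

401(k): $2,266.15 × 0.035 = $79.32
Taxable wages = $2,266.15 − $79.32 = $2,186.83
Federal income tax: $2,186.83 × 0.22 = $481.10
Social Security tax: $2,266.15 × 0.07 = $158.63
Roth 401(k) contribution: $216.14
Fitness reimbursement repayment: $119.68
Health insurance premium: $11.87
(Employer's $375.10 toward health insurance premium is not withheld from the employee.)
Total deductions = $79.32 + $481.10 + $158.63 + $216.14 + $119.68 + $11.87 = $1,066.74
Net pay = $2,266.15 − $1,066.74 = $1,199.41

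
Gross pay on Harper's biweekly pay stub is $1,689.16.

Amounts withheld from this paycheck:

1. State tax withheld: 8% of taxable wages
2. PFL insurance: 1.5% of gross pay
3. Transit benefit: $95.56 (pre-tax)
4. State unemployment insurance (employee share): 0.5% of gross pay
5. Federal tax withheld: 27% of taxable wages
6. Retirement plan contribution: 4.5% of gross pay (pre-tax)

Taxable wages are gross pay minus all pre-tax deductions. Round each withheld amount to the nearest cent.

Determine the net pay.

$952.64

Retirement plan contribution: $1,689.16 × 0.045 = $76.01
Transit benefit: $95.56
Pre-tax total = $76.01 + $95.56 = $171.57
Taxable wages = $1,689.16 − $171.57 = $1,517.59
Federal tax withheld: $1,517.59 × 0.27 = $409.75
State tax withheld: $1,517.59 × 0.08 = $121.41
PFL insurance: $1,689.16 × 0.015 = $25.34
State unemployment insurance (employee share): $1,689.16 × 0.005 = $8.45
Total deductions = $76.01 + $95.56 + $409.75 + $121.41 + $25.34 + $8.45 = $736.52
Net pay = $1,689.16 − $736.52 = $952.64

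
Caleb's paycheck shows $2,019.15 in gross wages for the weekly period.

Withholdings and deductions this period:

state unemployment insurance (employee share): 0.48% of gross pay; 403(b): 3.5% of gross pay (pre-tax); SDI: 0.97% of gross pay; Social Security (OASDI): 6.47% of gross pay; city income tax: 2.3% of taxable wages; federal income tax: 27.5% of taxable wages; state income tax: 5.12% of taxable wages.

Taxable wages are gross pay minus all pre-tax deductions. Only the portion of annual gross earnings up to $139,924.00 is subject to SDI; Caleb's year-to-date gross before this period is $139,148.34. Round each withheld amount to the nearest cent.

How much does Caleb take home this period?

$1,120.22

403(b): $2,019.15 × 0.035 = $70.67
Taxable wages = $2,019.15 − $70.67 = $1,948.48
City income tax: $1,948.48 × 0.023 = $44.82
State income tax: $1,948.48 × 0.0512 = $99.76
Federal income tax: $1,948.48 × 0.275 = $535.83
SDI: only $139,924.00 − $139,148.34 = $775.66 of this check is subject → $775.66 × 0.0097 = $7.52
State unemployment insurance (employee share): $2,019.15 × 0.0048 = $9.69
Social Security (OASDI): $2,019.15 × 0.0647 = $130.64
Total deductions = $70.67 + $44.82 + $99.76 + $535.83 + $7.52 + $9.69 + $130.64 = $898.93
Net pay = $2,019.15 − $898.93 = $1,120.22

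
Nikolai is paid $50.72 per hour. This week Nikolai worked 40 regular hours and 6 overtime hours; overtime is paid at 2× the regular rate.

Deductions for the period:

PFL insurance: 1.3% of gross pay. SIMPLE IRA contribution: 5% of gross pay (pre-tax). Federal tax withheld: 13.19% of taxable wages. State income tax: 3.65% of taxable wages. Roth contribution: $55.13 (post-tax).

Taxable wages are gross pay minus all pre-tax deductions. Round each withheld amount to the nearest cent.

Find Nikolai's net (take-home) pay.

$1,994.22

Regular pay: 40 × $50.72 = $2,028.80
Overtime pay: 6 × $50.72 × 2 = $608.64
Gross pay = $2,028.80 + $608.64 = $2,637.44
SIMPLE IRA contribution: $2,637.44 × 0.05 = $131.87
Taxable wages = $2,637.44 − $131.87 = $2,505.57
Federal tax withheld: $2,505.57 × 0.1319 = $330.48
State income tax: $2,505.57 × 0.0365 = $91.45
PFL insurance: $2,637.44 × 0.013 = $34.29
Roth contribution: $55.13
Total deductions = $131.87 + $330.48 + $91.45 + $34.29 + $55.13 = $643.22
Net pay = $2,637.44 − $643.22 = $1,994.22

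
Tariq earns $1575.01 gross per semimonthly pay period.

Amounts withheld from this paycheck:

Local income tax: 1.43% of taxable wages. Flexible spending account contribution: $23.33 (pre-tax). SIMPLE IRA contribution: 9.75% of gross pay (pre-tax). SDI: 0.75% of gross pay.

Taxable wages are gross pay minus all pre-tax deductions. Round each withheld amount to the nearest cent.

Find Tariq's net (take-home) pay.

$1366.32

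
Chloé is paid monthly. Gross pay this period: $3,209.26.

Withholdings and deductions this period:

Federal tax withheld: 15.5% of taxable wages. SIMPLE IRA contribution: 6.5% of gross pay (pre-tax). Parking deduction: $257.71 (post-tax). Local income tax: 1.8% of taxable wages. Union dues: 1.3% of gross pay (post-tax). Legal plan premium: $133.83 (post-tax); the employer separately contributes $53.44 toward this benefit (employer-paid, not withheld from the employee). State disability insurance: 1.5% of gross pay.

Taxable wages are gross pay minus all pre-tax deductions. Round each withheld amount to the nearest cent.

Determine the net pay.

SIMPLE IRA contribution: $3,209.26 × 0.065 = $208.60
Taxable wages = $3,209.26 − $208.60 = $3,000.66
Federal tax withheld: $3,000.66 × 0.155 = $465.10
Local income tax: $3,000.66 × 0.018 = $54.01
State disability insurance: $3,209.26 × 0.015 = $48.14
Union dues: $3,209.26 × 0.013 = $41.72
Legal plan premium: $133.83
Parking deduction: $257.71
(Employer's $53.44 toward legal plan premium is not withheld from the employee.)
Total deductions = $208.60 + $465.10 + $54.01 + $48.14 + $41.72 + $133.83 + $257.71 = $1,209.11
Net pay = $3,209.26 − $1,209.11 = $2,000.15

$2,000.15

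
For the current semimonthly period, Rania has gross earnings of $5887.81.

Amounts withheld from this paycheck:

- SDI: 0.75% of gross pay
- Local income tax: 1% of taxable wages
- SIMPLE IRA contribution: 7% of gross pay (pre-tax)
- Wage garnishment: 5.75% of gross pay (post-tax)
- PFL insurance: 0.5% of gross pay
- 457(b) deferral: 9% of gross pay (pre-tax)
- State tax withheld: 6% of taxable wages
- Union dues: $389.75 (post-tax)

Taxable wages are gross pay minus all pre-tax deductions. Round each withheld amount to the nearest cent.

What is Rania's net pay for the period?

$3797.65

SIMPLE IRA contribution: $5887.81 × 0.07 = $412.15
457(b) deferral: $5887.81 × 0.09 = $529.90
Pre-tax total = $412.15 + $529.90 = $942.05
Taxable wages = $5887.81 − $942.05 = $4945.76
State tax withheld: $4945.76 × 0.06 = $296.75
Local income tax: $4945.76 × 0.01 = $49.46
SDI: $5887.81 × 0.0075 = $44.16
PFL insurance: $5887.81 × 0.005 = $29.44
Union dues: $389.75
Wage garnishment: $5887.81 × 0.0575 = $338.55
Total deductions = $412.15 + $529.90 + $296.75 + $49.46 + $44.16 + $29.44 + $389.75 + $338.55 = $2090.16
Net pay = $5887.81 − $2090.16 = $3797.65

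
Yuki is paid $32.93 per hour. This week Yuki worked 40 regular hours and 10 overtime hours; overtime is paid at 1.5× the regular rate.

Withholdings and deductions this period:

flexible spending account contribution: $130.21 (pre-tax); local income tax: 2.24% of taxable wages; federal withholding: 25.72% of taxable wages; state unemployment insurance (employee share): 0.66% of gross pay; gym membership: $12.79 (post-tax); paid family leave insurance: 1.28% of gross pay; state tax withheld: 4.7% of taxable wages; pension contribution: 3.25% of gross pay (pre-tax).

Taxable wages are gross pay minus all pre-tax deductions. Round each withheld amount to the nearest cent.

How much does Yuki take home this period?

$1,044.39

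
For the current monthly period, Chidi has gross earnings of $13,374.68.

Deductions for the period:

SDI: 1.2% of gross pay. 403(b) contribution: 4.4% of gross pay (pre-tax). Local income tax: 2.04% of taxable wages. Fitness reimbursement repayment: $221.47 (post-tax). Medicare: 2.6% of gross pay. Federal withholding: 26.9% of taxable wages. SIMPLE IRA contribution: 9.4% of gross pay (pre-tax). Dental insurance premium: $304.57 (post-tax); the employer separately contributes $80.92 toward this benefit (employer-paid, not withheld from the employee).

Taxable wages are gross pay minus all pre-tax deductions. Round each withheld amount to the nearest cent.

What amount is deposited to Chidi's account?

$7,158.21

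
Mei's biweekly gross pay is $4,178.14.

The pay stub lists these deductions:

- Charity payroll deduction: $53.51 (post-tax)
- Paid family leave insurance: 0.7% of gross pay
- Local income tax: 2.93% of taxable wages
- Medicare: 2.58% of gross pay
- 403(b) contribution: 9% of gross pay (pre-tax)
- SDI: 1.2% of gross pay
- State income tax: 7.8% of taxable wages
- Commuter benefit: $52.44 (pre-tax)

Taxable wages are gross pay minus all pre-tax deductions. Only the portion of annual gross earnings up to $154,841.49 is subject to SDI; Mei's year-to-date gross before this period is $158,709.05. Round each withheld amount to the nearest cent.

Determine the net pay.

Commuter benefit: $52.44
403(b) contribution: $4,178.14 × 0.09 = $376.03
Pre-tax total = $52.44 + $376.03 = $428.47
Taxable wages = $4,178.14 − $428.47 = $3,749.67
State income tax: $3,749.67 × 0.078 = $292.47
Local income tax: $3,749.67 × 0.0293 = $109.87
SDI: annual cap $154,841.49 already reached (YTD $158,709.05), so $0.00
Medicare: $4,178.14 × 0.0258 = $107.80
Paid family leave insurance: $4,178.14 × 0.007 = $29.25
Charity payroll deduction: $53.51
Total deductions = $52.44 + $376.03 + $292.47 + $109.87 + $0.00 + $107.80 + $29.25 + $53.51 = $1,021.37
Net pay = $4,178.14 − $1,021.37 = $3,156.77

$3,156.77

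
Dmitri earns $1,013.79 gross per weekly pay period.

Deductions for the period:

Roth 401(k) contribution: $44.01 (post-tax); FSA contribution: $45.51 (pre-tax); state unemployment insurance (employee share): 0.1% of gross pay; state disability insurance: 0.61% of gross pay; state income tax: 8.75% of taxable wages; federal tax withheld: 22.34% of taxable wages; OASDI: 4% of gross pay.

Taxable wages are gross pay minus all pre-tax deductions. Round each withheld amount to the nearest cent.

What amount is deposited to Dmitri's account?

FSA contribution: $45.51
Taxable wages = $1,013.79 − $45.51 = $968.28
Federal tax withheld: $968.28 × 0.2234 = $216.31
State income tax: $968.28 × 0.0875 = $84.72
State unemployment insurance (employee share): $1,013.79 × 0.001 = $1.01
OASDI: $1,013.79 × 0.04 = $40.55
State disability insurance: $1,013.79 × 0.0061 = $6.18
Roth 401(k) contribution: $44.01
Total deductions = $45.51 + $216.31 + $84.72 + $1.01 + $40.55 + $6.18 + $44.01 = $438.29
Net pay = $1,013.79 − $438.29 = $575.50

$575.50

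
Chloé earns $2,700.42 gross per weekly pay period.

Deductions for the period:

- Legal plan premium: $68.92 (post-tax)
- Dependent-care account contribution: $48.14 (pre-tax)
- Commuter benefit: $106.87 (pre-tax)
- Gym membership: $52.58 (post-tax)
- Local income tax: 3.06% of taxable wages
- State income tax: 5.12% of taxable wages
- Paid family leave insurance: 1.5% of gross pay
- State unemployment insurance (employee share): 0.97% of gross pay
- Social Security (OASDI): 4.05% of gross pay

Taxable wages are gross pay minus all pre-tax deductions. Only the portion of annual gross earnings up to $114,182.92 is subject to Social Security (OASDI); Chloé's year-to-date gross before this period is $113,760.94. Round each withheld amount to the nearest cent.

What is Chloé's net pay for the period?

$2,131.91

Commuter benefit: $106.87
Dependent-care account contribution: $48.14
Pre-tax total = $106.87 + $48.14 = $155.01
Taxable wages = $2,700.42 − $155.01 = $2,545.41
Local income tax: $2,545.41 × 0.0306 = $77.89
State income tax: $2,545.41 × 0.0512 = $130.32
Social Security (OASDI): only $114,182.92 − $113,760.94 = $421.98 of this check is subject → $421.98 × 0.0405 = $17.09
State unemployment insurance (employee share): $2,700.42 × 0.0097 = $26.19
Paid family leave insurance: $2,700.42 × 0.015 = $40.51
Legal plan premium: $68.92
Gym membership: $52.58
Total deductions = $106.87 + $48.14 + $77.89 + $130.32 + $17.09 + $26.19 + $40.51 + $68.92 + $52.58 = $568.51
Net pay = $2,700.42 − $568.51 = $2,131.91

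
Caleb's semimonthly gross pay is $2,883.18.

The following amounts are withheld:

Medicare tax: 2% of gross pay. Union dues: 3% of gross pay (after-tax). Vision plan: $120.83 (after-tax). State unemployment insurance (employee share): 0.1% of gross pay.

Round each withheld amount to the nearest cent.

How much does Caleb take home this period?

State unemployment insurance (employee share): $2,883.18 × 0.001 = $2.88
Medicare tax: $2,883.18 × 0.02 = $57.66
Union dues: $2,883.18 × 0.03 = $86.50
Vision plan: $120.83
Total deductions = $2.88 + $57.66 + $86.50 + $120.83 = $267.87
Net pay = $2,883.18 − $267.87 = $2,615.31

$2,615.31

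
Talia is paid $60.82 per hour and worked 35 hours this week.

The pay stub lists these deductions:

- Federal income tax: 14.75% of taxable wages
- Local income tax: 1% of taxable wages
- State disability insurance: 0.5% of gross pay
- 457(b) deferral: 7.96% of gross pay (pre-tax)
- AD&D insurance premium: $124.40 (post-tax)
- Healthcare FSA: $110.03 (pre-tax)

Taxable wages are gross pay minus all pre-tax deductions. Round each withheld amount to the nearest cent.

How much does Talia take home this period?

$1,422.94

Gross pay: 35 × $60.82 = $2,128.70
Healthcare FSA: $110.03
457(b) deferral: $2,128.70 × 0.0796 = $169.44
Pre-tax total = $110.03 + $169.44 = $279.47
Taxable wages = $2,128.70 − $279.47 = $1,849.23
Local income tax: $1,849.23 × 0.01 = $18.49
Federal income tax: $1,849.23 × 0.1475 = $272.76
State disability insurance: $2,128.70 × 0.005 = $10.64
AD&D insurance premium: $124.40
Total deductions = $110.03 + $169.44 + $18.49 + $272.76 + $10.64 + $124.40 = $705.76
Net pay = $2,128.70 − $705.76 = $1,422.94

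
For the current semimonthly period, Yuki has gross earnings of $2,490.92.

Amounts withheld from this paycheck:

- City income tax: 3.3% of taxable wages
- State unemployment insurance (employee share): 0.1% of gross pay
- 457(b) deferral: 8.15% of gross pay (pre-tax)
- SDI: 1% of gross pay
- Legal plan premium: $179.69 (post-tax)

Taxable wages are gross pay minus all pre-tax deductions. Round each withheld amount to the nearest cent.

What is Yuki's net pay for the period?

457(b) deferral: $2,490.92 × 0.0815 = $203.01
Taxable wages = $2,490.92 − $203.01 = $2,287.91
City income tax: $2,287.91 × 0.033 = $75.50
SDI: $2,490.92 × 0.01 = $24.91
State unemployment insurance (employee share): $2,490.92 × 0.001 = $2.49
Legal plan premium: $179.69
Total deductions = $203.01 + $75.50 + $24.91 + $2.49 + $179.69 = $485.60
Net pay = $2,490.92 − $485.60 = $2,005.32

$2,005.32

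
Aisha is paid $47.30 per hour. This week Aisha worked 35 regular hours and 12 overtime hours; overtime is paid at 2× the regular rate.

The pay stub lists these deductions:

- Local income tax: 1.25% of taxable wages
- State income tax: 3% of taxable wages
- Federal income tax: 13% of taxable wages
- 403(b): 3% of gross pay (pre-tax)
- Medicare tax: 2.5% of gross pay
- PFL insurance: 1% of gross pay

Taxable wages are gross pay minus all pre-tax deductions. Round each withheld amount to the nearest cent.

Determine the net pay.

Regular pay: 35 × $47.30 = $1655.50
Overtime pay: 12 × $47.30 × 2 = $1135.20
Gross pay = $1655.50 + $1135.20 = $2790.70
403(b): $2790.70 × 0.03 = $83.72
Taxable wages = $2790.70 − $83.72 = $2706.98
Federal income tax: $2706.98 × 0.13 = $351.91
Local income tax: $2706.98 × 0.0125 = $33.84
State income tax: $2706.98 × 0.03 = $81.21
PFL insurance: $2790.70 × 0.01 = $27.91
Medicare tax: $2790.70 × 0.025 = $69.77
Total deductions = $83.72 + $351.91 + $33.84 + $81.21 + $27.91 + $69.77 = $648.36
Net pay = $2790.70 − $648.36 = $2142.34

$2142.34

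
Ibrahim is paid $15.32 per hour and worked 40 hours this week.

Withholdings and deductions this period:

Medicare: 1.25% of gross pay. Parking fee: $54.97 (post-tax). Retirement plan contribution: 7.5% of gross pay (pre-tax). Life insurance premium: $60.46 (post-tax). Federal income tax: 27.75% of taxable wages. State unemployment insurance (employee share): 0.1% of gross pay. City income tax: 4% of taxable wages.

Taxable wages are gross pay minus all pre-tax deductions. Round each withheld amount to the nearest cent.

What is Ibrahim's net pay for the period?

Gross pay: 40 × $15.32 = $612.80
Retirement plan contribution: $612.80 × 0.075 = $45.96
Taxable wages = $612.80 − $45.96 = $566.84
Federal income tax: $566.84 × 0.2775 = $157.30
City income tax: $566.84 × 0.04 = $22.67
Medicare: $612.80 × 0.0125 = $7.66
State unemployment insurance (employee share): $612.80 × 0.001 = $0.61
Parking fee: $54.97
Life insurance premium: $60.46
Total deductions = $45.96 + $157.30 + $22.67 + $7.66 + $0.61 + $54.97 + $60.46 = $349.63
Net pay = $612.80 − $349.63 = $263.17

$263.17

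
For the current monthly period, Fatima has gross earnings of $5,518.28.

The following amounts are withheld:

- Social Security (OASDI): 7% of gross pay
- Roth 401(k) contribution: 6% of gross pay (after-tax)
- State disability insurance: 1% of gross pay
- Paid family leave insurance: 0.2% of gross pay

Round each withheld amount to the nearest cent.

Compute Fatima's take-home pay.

$4,734.68

State disability insurance: $5,518.28 × 0.01 = $55.18
Paid family leave insurance: $5,518.28 × 0.002 = $11.04
Social Security (OASDI): $5,518.28 × 0.07 = $386.28
Roth 401(k) contribution: $5,518.28 × 0.06 = $331.10
Total deductions = $55.18 + $11.04 + $386.28 + $331.10 = $783.60
Net pay = $5,518.28 − $783.60 = $4,734.68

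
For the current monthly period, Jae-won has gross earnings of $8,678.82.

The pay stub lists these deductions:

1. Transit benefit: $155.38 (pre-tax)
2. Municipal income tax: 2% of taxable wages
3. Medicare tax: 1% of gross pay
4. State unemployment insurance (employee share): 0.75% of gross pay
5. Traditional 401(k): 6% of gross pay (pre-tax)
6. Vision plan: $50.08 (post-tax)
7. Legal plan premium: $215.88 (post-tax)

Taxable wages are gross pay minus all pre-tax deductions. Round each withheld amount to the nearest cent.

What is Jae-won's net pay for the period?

Transit benefit: $155.38
Traditional 401(k): $8,678.82 × 0.06 = $520.73
Pre-tax total = $155.38 + $520.73 = $676.11
Taxable wages = $8,678.82 − $676.11 = $8,002.71
Municipal income tax: $8,002.71 × 0.02 = $160.05
State unemployment insurance (employee share): $8,678.82 × 0.0075 = $65.09
Medicare tax: $8,678.82 × 0.01 = $86.79
Vision plan: $50.08
Legal plan premium: $215.88
Total deductions = $155.38 + $520.73 + $160.05 + $65.09 + $86.79 + $50.08 + $215.88 = $1,254.00
Net pay = $8,678.82 − $1,254.00 = $7,424.82

$7,424.82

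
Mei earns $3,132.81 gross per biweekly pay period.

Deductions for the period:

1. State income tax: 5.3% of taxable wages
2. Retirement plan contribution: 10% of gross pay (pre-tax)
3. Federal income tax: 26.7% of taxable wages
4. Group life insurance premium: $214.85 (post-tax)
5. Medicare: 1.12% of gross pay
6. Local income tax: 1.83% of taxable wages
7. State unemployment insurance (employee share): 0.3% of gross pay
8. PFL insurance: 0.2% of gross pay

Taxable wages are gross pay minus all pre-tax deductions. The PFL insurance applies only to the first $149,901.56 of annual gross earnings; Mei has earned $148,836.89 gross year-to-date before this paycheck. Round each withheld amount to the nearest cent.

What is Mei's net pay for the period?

$1,604.21

Retirement plan contribution: $3,132.81 × 0.1 = $313.28
Taxable wages = $3,132.81 − $313.28 = $2,819.53
State income tax: $2,819.53 × 0.053 = $149.44
Federal income tax: $2,819.53 × 0.267 = $752.81
Local income tax: $2,819.53 × 0.0183 = $51.60
PFL insurance: only $149,901.56 − $148,836.89 = $1,064.67 of this check is subject → $1,064.67 × 0.002 = $2.13
Medicare: $3,132.81 × 0.0112 = $35.09
State unemployment insurance (employee share): $3,132.81 × 0.003 = $9.40
Group life insurance premium: $214.85
Total deductions = $313.28 + $149.44 + $752.81 + $51.60 + $2.13 + $35.09 + $9.40 + $214.85 = $1,528.60
Net pay = $3,132.81 − $1,528.60 = $1,604.21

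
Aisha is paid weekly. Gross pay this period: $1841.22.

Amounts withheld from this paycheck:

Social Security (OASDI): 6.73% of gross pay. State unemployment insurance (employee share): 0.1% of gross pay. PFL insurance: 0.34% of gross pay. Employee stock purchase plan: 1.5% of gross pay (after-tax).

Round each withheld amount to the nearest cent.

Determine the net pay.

$1681.59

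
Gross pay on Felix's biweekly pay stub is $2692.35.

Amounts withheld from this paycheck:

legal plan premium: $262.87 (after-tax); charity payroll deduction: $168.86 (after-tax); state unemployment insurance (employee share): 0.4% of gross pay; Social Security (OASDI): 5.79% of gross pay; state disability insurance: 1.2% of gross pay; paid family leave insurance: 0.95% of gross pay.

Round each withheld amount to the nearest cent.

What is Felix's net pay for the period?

$2036.07

Social Security (OASDI): $2692.35 × 0.0579 = $155.89
Paid family leave insurance: $2692.35 × 0.0095 = $25.58
State disability insurance: $2692.35 × 0.012 = $32.31
State unemployment insurance (employee share): $2692.35 × 0.004 = $10.77
Charity payroll deduction: $168.86
Legal plan premium: $262.87
Total deductions = $155.89 + $25.58 + $32.31 + $10.77 + $168.86 + $262.87 = $656.28
Net pay = $2692.35 − $656.28 = $2036.07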